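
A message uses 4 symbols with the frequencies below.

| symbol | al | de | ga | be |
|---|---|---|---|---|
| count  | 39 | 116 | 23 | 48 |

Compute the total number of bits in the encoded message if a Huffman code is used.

398

Build the Huffman tree bottom-up:
ga(23) + al(39) → 62
be(48) + 62 → 110
110 + de(116) → 226
The encoded length is the sum of every internal node's weight: 62 + 110 + 226 = 398 bits.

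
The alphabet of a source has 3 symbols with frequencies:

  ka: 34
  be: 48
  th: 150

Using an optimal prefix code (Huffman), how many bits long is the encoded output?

Greedily combine the two least-frequent nodes:
ka(34) + be(48) → 82
82 + th(150) → 232
Each symbol's bit-cost is frequency × depth; summing gives 314 bits (equivalently 82 + 232).

314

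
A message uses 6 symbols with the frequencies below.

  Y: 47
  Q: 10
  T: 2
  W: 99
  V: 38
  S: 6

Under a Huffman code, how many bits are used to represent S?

5

Repeatedly merge the two smallest:
merge T(2) and S(6): 8
merge 8 and Q(10): 18
merge 18 and V(38): 56
merge Y(47) and 56: 103
merge W(99) and 103: 202
S sits 5 levels below the root, so its codeword is 5 bits.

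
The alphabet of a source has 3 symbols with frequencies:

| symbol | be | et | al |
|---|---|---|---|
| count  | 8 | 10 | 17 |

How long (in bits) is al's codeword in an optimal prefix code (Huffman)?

Build the tree from the bottom:
combine be(8), et(10) → 18
combine al(17), 18 → 35
al sits one level below the root: a 1-bit codeword.

1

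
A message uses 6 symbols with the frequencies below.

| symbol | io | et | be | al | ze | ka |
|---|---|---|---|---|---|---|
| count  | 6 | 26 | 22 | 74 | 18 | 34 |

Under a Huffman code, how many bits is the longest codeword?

Merge the two lowest-weight nodes at each step:
combine io(6), ze(18) → 24
combine be(22), 24 → 46
combine et(26), ka(34) → 60
combine 46, 60 → 106
combine al(74), 106 → 180
The rarest symbols sit at the bottom; the longest codeword is 4 bits.

4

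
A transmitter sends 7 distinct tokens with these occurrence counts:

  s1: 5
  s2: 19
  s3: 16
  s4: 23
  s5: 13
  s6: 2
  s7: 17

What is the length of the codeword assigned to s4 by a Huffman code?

2

Repeatedly merge the two smallest:
combine s6(2), s1(5) → 7
combine 7, s5(13) → 20
combine s3(16), s7(17) → 33
combine s2(19), 20 → 39
combine s4(23), 33 → 56
combine 39, 56 → 95
The subtree containing s4 is merged 2 times, so code length = 2.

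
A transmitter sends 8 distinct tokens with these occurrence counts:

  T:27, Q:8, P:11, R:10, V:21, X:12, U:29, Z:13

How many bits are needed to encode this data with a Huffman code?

Build the Huffman tree bottom-up:
merge Q(8) and R(10): 18
merge P(11) and X(12): 23
merge Z(13) and 18: 31
merge V(21) and 23: 44
merge T(27) and U(29): 56
merge 31 and 44: 75
merge 56 and 75: 131
Total encoded bits = sum of merged weights = 18 + 23 + 31 + 44 + 56 + 75 + 131 = 378.

378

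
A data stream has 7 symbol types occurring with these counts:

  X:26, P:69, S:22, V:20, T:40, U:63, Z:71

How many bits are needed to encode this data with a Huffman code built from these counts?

835

Build the Huffman tree bottom-up:
merge V(20) and S(22): 42
merge X(26) and T(40): 66
merge 42 and U(63): 105
merge 66 and P(69): 135
merge Z(71) and 105: 176
merge 135 and 176: 311
Total encoded bits = sum of merged weights = 42 + 66 + 105 + 135 + 176 + 311 = 835.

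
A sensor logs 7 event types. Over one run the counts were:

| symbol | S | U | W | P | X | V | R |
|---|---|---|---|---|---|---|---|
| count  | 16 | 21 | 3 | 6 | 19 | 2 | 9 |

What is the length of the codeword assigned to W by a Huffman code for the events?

5

Repeatedly merge the two smallest:
combine V(2), W(3) → 5
combine 5, P(6) → 11
combine R(9), 11 → 20
combine S(16), X(19) → 35
combine 20, U(21) → 41
combine 35, 41 → 76
W sits 5 levels below the root, so its codeword is 5 bits.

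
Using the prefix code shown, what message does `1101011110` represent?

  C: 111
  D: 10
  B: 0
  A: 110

ADCD

Read left to right; each codeword is recognised as soon as it completes (prefix code):
  110→A | 10→D | 111→C | 10→D
Decoded message: ADCD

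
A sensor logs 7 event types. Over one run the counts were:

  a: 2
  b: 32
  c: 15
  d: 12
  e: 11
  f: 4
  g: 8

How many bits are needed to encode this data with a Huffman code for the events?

Build the Huffman tree bottom-up:
a(2) + f(4) → 6
6 + g(8) → 14
e(11) + d(12) → 23
14 + c(15) → 29
23 + 29 → 52
b(32) + 52 → 84
Total encoded bits = sum of merged weights = 6 + 14 + 23 + 29 + 52 + 84 = 208.

208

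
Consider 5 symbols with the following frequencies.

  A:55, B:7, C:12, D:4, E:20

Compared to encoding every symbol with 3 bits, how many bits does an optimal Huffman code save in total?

Fixed-length: 3 bits × 98 symbols = 294 bits.
Huffman merges:
combine D(4), B(7) → 11
combine 11, C(12) → 23
combine E(20), 23 → 43
combine 43, A(55) → 98
Huffman total = 11 + 23 + 43 + 98 = 175 bits.
Saving = 294 − 175 = 119 bits.

119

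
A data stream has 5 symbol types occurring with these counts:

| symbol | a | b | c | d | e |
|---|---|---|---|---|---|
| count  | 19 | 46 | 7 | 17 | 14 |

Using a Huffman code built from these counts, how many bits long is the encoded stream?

Build the Huffman tree bottom-up:
merge c(7) and e(14): 21
merge d(17) and a(19): 36
merge 21 and 36: 57
merge b(46) and 57: 103
Total encoded bits = sum of merged weights = 21 + 36 + 57 + 103 = 217.

217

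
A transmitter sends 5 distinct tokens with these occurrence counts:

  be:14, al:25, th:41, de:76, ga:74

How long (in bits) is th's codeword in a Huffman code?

Build the tree from the bottom:
be(14) + al(25) → 39
39 + th(41) → 80
ga(74) + de(76) → 150
80 + 150 → 230
th's leaf is at depth 2, giving a 2-bit codeword.

2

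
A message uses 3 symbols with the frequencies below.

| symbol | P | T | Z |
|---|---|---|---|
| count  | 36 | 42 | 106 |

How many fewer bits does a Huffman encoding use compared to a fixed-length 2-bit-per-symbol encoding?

Fixed-length: 2 bits × 184 symbols = 368 bits.
Huffman merges:
P(36) + T(42) → 78
78 + Z(106) → 184
Huffman total = 78 + 184 = 262 bits.
Saving = 368 − 262 = 106 bits.

106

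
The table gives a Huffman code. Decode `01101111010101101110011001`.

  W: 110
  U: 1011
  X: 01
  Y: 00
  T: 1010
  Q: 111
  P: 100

Read left to right; each codeword is recognised as soon as it completes (prefix code):
  01→X | 1011→U | 110→W | 1010→T | 110→W | 111→Q | 00→Y | 110→W | 01→X
Decoded message: XUWTWQYWX

XUWTWQYWX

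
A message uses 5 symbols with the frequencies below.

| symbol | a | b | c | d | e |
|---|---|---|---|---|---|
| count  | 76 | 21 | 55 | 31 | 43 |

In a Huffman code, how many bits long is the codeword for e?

2

Build the tree from the bottom:
b(21) + d(31) → 52
e(43) + 52 → 95
c(55) + a(76) → 131
95 + 131 → 226
e sits 2 levels below the root, so its codeword is 2 bits.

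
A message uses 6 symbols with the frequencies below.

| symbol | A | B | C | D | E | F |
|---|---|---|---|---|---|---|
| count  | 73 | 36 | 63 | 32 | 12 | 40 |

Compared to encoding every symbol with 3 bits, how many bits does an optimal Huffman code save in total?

Fixed-length: 3 bits × 256 symbols = 768 bits.
Huffman merges:
E(12) + D(32) → 44
B(36) + F(40) → 76
44 + C(63) → 107
A(73) + 76 → 149
107 + 149 → 256
Huffman total = 44 + 76 + 107 + 149 + 256 = 632 bits.
Saving = 768 − 632 = 136 bits.

136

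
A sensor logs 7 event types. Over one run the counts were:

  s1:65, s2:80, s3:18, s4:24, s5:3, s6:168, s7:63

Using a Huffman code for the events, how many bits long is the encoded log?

993

Build the Huffman tree bottom-up:
merge s5(3) and s3(18): 21
merge 21 and s4(24): 45
merge 45 and s7(63): 108
merge s1(65) and s2(80): 145
merge 108 and 145: 253
merge s6(168) and 253: 421
Each symbol's bit-cost is frequency × depth; summing gives 993 bits (equivalently 21 + 45 + 108 + 145 + 253 + 421).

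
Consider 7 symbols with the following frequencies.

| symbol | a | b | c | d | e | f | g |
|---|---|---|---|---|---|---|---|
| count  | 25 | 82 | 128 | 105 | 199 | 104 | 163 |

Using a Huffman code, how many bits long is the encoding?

Merge the two smallest weights repeatedly:
a(25) + b(82) → 107
f(104) + d(105) → 209
107 + c(128) → 235
g(163) + e(199) → 362
209 + 235 → 444
362 + 444 → 806
Total encoded bits = sum of merged weights = 107 + 209 + 235 + 362 + 444 + 806 = 2163.

2163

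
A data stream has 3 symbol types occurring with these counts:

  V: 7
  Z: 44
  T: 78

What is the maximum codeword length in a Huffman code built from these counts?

2

Merge the two lowest-weight nodes at each step:
V(7) + Z(44) → 51
51 + T(78) → 129
The first pair merged (V, Z) ends up deepest, at depth 2.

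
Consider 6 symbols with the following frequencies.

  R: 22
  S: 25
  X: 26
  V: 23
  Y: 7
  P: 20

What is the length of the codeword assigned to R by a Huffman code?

Build the tree from the bottom:
Y(7) + P(20) → 27
R(22) + V(23) → 45
S(25) + X(26) → 51
27 + 45 → 72
51 + 72 → 123
R's leaf is at depth 3, giving a 3-bit codeword.

3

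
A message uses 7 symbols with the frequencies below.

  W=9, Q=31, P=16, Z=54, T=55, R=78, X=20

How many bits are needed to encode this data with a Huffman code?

Merge the two smallest weights repeatedly:
combine W(9), P(16) → 25
combine X(20), 25 → 45
combine Q(31), 45 → 76
combine Z(54), T(55) → 109
combine 76, R(78) → 154
combine 109, 154 → 263
Total encoded bits = sum of merged weights = 25 + 45 + 76 + 109 + 154 + 263 = 672.

672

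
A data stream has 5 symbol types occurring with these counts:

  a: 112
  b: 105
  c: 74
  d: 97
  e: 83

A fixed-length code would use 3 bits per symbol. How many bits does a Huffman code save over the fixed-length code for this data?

Fixed-length: 3 bits × 471 symbols = 1413 bits.
Huffman merges:
combine c(74), e(83) → 157
combine d(97), b(105) → 202
combine a(112), 157 → 269
combine 202, 269 → 471
Huffman total = 157 + 202 + 269 + 471 = 1099 bits.
Saving = 1413 − 1099 = 314 bits.

314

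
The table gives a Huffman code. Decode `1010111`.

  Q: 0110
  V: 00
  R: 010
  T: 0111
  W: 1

WRWWW

Read left to right; each codeword is recognised as soon as it completes (prefix code):
  1→W | 010→R | 1→W | 1→W | 1→W
Decoded message: WRWWW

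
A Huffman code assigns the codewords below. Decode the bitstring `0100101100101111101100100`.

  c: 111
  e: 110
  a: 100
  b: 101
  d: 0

dababcbaa

Read left to right; each codeword is recognised as soon as it completes (prefix code):
  0→d | 100→a | 101→b | 100→a | 101→b | 111→c | 101→b | 100→a | 100→a
Decoded message: dababcbaa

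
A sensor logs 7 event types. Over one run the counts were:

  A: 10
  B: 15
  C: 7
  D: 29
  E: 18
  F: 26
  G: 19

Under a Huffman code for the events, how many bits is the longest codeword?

4

Merge the two lowest-weight nodes at each step:
combine C(7), A(10) → 17
combine B(15), 17 → 32
combine E(18), G(19) → 37
combine F(26), D(29) → 55
combine 32, 37 → 69
combine 55, 69 → 124
The first pair merged (C, A) ends up deepest, at depth 4.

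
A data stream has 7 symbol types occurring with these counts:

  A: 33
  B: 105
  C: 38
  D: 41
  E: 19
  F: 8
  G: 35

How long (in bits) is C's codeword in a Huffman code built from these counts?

3

Build the tree from the bottom:
merge F(8) and E(19): 27
merge 27 and A(33): 60
merge G(35) and C(38): 73
merge D(41) and 60: 101
merge 73 and 101: 174
merge B(105) and 174: 279
C sits 3 levels below the root, so its codeword is 3 bits.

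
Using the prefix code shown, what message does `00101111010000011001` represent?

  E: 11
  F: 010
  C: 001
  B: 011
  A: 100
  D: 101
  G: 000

Read left to right; each codeword is recognised as soon as it completes (prefix code):
  001→C | 011→B | 11→E | 010→F | 000→G | 011→B | 001→C
Decoded message: CBEFGBC

CBEFGBC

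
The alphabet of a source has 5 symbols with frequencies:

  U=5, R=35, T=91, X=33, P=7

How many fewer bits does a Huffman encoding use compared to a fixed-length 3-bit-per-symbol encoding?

Fixed-length: 3 bits × 171 symbols = 513 bits.
Huffman merges:
merge U(5) and P(7): 12
merge 12 and X(33): 45
merge R(35) and 45: 80
merge 80 and T(91): 171
Huffman total = 12 + 45 + 80 + 171 = 308 bits.
Saving = 513 − 308 = 205 bits.

205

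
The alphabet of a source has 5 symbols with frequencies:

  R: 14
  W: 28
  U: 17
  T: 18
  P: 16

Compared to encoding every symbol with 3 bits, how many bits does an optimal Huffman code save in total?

Fixed-length: 3 bits × 93 symbols = 279 bits.
Huffman merges:
combine R(14), P(16) → 30
combine U(17), T(18) → 35
combine W(28), 30 → 58
combine 35, 58 → 93
Huffman total = 30 + 35 + 58 + 93 = 216 bits.
Saving = 279 − 216 = 63 bits.

63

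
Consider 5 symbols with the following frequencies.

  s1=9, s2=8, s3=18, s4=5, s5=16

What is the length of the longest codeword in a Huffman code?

3

Merge the two lowest-weight nodes at each step:
combine s4(5), s2(8) → 13
combine s1(9), 13 → 22
combine s5(16), s3(18) → 34
combine 22, 34 → 56
Maximum depth reached is 3.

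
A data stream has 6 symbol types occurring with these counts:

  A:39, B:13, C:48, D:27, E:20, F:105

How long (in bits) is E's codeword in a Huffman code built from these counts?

4

Huffman merges, smallest pair first:
B(13) + E(20) → 33
D(27) + 33 → 60
A(39) + C(48) → 87
60 + 87 → 147
F(105) + 147 → 252
E's leaf is at depth 4, giving a 4-bit codeword.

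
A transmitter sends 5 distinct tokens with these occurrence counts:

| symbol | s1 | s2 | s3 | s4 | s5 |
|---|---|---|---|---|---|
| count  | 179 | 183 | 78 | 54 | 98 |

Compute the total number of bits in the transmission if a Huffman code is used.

Build the Huffman tree bottom-up:
s4(54) + s3(78) → 132
s5(98) + 132 → 230
s1(179) + s2(183) → 362
230 + 362 → 592
Each symbol's bit-cost is frequency × depth; summing gives 1316 bits (equivalently 132 + 230 + 362 + 592).

1316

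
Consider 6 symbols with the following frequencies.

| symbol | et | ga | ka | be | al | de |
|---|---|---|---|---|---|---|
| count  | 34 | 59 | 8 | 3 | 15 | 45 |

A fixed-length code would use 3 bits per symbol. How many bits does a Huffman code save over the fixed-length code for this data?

Fixed-length: 3 bits × 164 symbols = 492 bits.
Huffman merges:
merge be(3) and ka(8): 11
merge 11 and al(15): 26
merge 26 and et(34): 60
merge de(45) and ga(59): 104
merge 60 and 104: 164
Huffman total = 11 + 26 + 60 + 104 + 164 = 365 bits.
Saving = 492 − 365 = 127 bits.

127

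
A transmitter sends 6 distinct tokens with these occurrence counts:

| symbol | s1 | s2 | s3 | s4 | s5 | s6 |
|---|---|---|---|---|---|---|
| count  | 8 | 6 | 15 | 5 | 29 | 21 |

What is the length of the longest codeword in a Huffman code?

4

Merge the two lowest-weight nodes at each step:
combine s4(5), s2(6) → 11
combine s1(8), 11 → 19
combine s3(15), 19 → 34
combine s6(21), s5(29) → 50
combine 34, 50 → 84
Maximum depth reached is 4.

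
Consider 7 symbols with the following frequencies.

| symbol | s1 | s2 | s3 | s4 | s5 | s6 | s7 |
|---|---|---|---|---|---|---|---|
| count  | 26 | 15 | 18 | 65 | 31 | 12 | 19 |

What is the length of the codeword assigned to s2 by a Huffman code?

Build the tree from the bottom:
s6(12) + s2(15) → 27
s3(18) + s7(19) → 37
s1(26) + 27 → 53
s5(31) + 37 → 68
53 + s4(65) → 118
68 + 118 → 186
The subtree containing s2 is merged 4 times, so code length = 4.

4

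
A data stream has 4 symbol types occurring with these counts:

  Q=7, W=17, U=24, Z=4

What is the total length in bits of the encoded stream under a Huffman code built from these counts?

Merge the two smallest weights repeatedly:
combine Z(4), Q(7) → 11
combine 11, W(17) → 28
combine U(24), 28 → 52
The encoded length is the sum of every internal node's weight: 11 + 28 + 52 = 91 bits.

91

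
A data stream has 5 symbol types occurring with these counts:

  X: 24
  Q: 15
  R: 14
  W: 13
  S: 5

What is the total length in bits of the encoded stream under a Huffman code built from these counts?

160

Greedily combine the two least-frequent nodes:
S(5) + W(13) → 18
R(14) + Q(15) → 29
18 + X(24) → 42
29 + 42 → 71
The encoded length is the sum of every internal node's weight: 18 + 29 + 42 + 71 = 160 bits.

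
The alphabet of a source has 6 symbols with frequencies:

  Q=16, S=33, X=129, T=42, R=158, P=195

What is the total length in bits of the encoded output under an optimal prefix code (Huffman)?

1286

Build the Huffman tree bottom-up:
combine Q(16), S(33) → 49
combine T(42), 49 → 91
combine 91, X(129) → 220
combine R(158), P(195) → 353
combine 220, 353 → 573
Each symbol's bit-cost is frequency × depth; summing gives 1286 bits (equivalently 49 + 91 + 220 + 353 + 573).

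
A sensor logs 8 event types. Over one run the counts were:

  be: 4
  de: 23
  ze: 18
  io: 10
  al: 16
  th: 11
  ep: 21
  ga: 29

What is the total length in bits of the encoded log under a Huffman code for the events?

381

Greedily combine the two least-frequent nodes:
combine be(4), io(10) → 14
combine th(11), 14 → 25
combine al(16), ze(18) → 34
combine ep(21), de(23) → 44
combine 25, ga(29) → 54
combine 34, 44 → 78
combine 54, 78 → 132
Total encoded bits = sum of merged weights = 14 + 25 + 34 + 44 + 54 + 78 + 132 = 381.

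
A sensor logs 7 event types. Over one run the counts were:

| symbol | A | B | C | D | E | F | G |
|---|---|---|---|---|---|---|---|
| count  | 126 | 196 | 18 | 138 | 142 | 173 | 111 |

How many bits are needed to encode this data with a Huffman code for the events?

2472

Build the Huffman tree bottom-up:
combine C(18), G(111) → 129
combine A(126), 129 → 255
combine D(138), E(142) → 280
combine F(173), B(196) → 369
combine 255, 280 → 535
combine 369, 535 → 904
Total encoded bits = sum of merged weights = 129 + 255 + 280 + 369 + 535 + 904 = 2472.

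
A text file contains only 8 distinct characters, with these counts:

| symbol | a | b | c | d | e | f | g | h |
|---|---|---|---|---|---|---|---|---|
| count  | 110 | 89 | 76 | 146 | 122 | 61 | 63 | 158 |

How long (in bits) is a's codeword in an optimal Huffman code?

Repeatedly merge the two smallest:
merge f(61) and g(63): 124
merge c(76) and b(89): 165
merge a(110) and e(122): 232
merge 124 and d(146): 270
merge h(158) and 165: 323
merge 232 and 270: 502
merge 323 and 502: 825
a's leaf is at depth 3, giving a 3-bit codeword.

3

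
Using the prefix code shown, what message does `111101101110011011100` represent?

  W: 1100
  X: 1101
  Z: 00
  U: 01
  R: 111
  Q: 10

RQXWXW

Read left to right; each codeword is recognised as soon as it completes (prefix code):
  111→R | 10→Q | 1101→X | 1100→W | 1101→X | 1100→W
Decoded message: RQXWXW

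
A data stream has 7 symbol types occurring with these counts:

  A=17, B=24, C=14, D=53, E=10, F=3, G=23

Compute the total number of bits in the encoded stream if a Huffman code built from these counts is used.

366

Greedily combine the two least-frequent nodes:
combine F(3), E(10) → 13
combine 13, C(14) → 27
combine A(17), G(23) → 40
combine B(24), 27 → 51
combine 40, 51 → 91
combine D(53), 91 → 144
Total encoded bits = sum of merged weights = 13 + 27 + 40 + 51 + 91 + 144 = 366.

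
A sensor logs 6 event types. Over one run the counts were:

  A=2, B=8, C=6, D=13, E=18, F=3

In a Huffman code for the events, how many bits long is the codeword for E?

Build the tree from the bottom:
A(2) + F(3) → 5
5 + C(6) → 11
B(8) + 11 → 19
D(13) + E(18) → 31
19 + 31 → 50
The subtree containing E is merged 2 times, so code length = 2.

2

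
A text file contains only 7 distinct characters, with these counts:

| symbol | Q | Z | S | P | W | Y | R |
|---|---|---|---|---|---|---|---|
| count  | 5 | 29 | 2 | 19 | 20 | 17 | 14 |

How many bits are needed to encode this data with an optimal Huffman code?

Merge the two smallest weights repeatedly:
S(2) + Q(5) → 7
7 + R(14) → 21
Y(17) + P(19) → 36
W(20) + 21 → 41
Z(29) + 36 → 65
41 + 65 → 106
Each symbol's bit-cost is frequency × depth; summing gives 276 bits (equivalently 7 + 21 + 36 + 41 + 65 + 106).

276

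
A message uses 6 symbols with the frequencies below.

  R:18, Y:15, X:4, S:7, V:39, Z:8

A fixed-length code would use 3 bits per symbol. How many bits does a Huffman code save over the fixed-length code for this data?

Fixed-length: 3 bits × 91 symbols = 273 bits.
Huffman merges:
merge X(4) and S(7): 11
merge Z(8) and 11: 19
merge Y(15) and R(18): 33
merge 19 and 33: 52
merge V(39) and 52: 91
Huffman total = 11 + 19 + 33 + 52 + 91 = 206 bits.
Saving = 273 − 206 = 67 bits.

67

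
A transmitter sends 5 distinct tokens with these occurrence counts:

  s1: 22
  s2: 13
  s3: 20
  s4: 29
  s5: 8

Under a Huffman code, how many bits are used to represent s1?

Huffman merges, smallest pair first:
combine s5(8), s2(13) → 21
combine s3(20), 21 → 41
combine s1(22), s4(29) → 51
combine 41, 51 → 92
s1's leaf is at depth 2, giving a 2-bit codeword.

2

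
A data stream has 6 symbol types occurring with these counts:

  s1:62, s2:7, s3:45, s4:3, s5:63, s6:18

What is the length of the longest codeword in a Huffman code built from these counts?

4

Merge the two lowest-weight nodes at each step:
merge s4(3) and s2(7): 10
merge 10 and s6(18): 28
merge 28 and s3(45): 73
merge s1(62) and s5(63): 125
merge 73 and 125: 198
The rarest symbols sit at the bottom; the longest codeword is 4 bits.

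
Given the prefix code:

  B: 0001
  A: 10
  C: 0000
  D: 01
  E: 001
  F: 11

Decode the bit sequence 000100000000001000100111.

BCCEBEF

Read left to right; each codeword is recognised as soon as it completes (prefix code):
  0001→B | 0000→C | 0000→C | 001→E | 0001→B | 001→E | 11→F
Decoded message: BCCEBEF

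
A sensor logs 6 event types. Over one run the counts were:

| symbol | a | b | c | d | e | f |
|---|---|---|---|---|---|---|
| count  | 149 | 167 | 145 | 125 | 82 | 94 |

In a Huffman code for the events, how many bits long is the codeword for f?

Build the tree from the bottom:
e(82) + f(94) → 176
d(125) + c(145) → 270
a(149) + b(167) → 316
176 + 270 → 446
316 + 446 → 762
The subtree containing f is merged 3 times, so code length = 3.

3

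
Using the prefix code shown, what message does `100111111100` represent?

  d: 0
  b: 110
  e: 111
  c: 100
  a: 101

Read left to right; each codeword is recognised as soon as it completes (prefix code):
  100→c | 111→e | 111→e | 100→c
Decoded message: ceec

ceec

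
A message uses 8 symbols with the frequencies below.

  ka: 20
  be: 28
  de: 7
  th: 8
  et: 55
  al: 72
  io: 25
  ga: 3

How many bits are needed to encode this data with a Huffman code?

Build the Huffman tree bottom-up:
merge ga(3) and de(7): 10
merge th(8) and 10: 18
merge 18 and ka(20): 38
merge io(25) and be(28): 53
merge 38 and 53: 91
merge et(55) and al(72): 127
merge 91 and 127: 218
The encoded length is the sum of every internal node's weight: 10 + 18 + 38 + 53 + 91 + 127 + 218 = 555 bits.

555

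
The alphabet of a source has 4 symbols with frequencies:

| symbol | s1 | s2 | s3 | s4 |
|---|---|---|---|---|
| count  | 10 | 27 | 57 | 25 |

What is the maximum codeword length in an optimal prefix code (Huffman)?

Merge the two lowest-weight nodes at each step:
combine s1(10), s4(25) → 35
combine s2(27), 35 → 62
combine s3(57), 62 → 119
Maximum depth reached is 3.

3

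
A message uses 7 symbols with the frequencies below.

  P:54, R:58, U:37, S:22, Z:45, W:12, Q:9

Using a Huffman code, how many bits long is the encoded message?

Merge the two smallest weights repeatedly:
merge Q(9) and W(12): 21
merge 21 and S(22): 43
merge U(37) and 43: 80
merge Z(45) and P(54): 99
merge R(58) and 80: 138
merge 99 and 138: 237
Total encoded bits = sum of merged weights = 21 + 43 + 80 + 99 + 138 + 237 = 618.

618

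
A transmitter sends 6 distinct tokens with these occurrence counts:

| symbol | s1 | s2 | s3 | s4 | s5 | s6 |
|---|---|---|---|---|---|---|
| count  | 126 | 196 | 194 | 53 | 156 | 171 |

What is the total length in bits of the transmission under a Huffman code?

Build the Huffman tree bottom-up:
s4(53) + s1(126) → 179
s5(156) + s6(171) → 327
179 + s3(194) → 373
s2(196) + 327 → 523
373 + 523 → 896
The encoded length is the sum of every internal node's weight: 179 + 327 + 373 + 523 + 896 = 2298 bits.

2298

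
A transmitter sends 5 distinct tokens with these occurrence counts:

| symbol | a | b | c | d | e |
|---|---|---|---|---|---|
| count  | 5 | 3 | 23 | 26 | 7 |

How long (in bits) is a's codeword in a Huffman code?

Huffman merges, smallest pair first:
b(3) + a(5) → 8
e(7) + 8 → 15
15 + c(23) → 38
d(26) + 38 → 64
a sits 4 levels below the root, so its codeword is 4 bits.

4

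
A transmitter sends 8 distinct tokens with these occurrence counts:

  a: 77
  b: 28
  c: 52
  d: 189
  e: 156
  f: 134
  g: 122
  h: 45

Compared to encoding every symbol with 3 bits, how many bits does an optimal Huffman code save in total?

147

Fixed-length: 3 bits × 803 symbols = 2409 bits.
Huffman merges:
combine b(28), h(45) → 73
combine c(52), 73 → 125
combine a(77), g(122) → 199
combine 125, f(134) → 259
combine e(156), d(189) → 345
combine 199, 259 → 458
combine 345, 458 → 803
Huffman total = 73 + 125 + 199 + 259 + 345 + 458 + 803 = 2262 bits.
Saving = 2409 − 2262 = 147 bits.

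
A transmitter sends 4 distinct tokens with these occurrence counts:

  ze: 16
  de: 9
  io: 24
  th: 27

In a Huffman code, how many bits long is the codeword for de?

Repeatedly merge the two smallest:
de(9) + ze(16) → 25
io(24) + 25 → 49
th(27) + 49 → 76
The subtree containing de is merged 3 times, so code length = 3.

3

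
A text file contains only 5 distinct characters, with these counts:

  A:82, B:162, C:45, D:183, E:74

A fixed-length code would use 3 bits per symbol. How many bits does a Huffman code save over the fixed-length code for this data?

427

Fixed-length: 3 bits × 546 symbols = 1638 bits.
Huffman merges:
merge C(45) and E(74): 119
merge A(82) and 119: 201
merge B(162) and D(183): 345
merge 201 and 345: 546
Huffman total = 119 + 201 + 345 + 546 = 1211 bits.
Saving = 1638 − 1211 = 427 bits.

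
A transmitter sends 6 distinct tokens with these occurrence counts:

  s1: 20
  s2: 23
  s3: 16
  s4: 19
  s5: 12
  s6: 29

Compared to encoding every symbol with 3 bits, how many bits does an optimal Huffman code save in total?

Fixed-length: 3 bits × 119 symbols = 357 bits.
Huffman merges:
merge s5(12) and s3(16): 28
merge s4(19) and s1(20): 39
merge s2(23) and 28: 51
merge s6(29) and 39: 68
merge 51 and 68: 119
Huffman total = 28 + 39 + 51 + 68 + 119 = 305 bits.
Saving = 357 − 305 = 52 bits.

52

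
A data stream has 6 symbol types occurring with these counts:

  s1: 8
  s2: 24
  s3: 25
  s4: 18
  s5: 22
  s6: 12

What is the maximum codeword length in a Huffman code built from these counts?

Merge the two lowest-weight nodes at each step:
merge s1(8) and s6(12): 20
merge s4(18) and 20: 38
merge s5(22) and s2(24): 46
merge s3(25) and 38: 63
merge 46 and 63: 109
The rarest symbols sit at the bottom; the longest codeword is 4 bits.

4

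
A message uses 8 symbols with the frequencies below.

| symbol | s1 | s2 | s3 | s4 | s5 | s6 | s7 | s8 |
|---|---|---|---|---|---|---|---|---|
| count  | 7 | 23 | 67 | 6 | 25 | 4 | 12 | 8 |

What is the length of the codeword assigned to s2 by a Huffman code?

Huffman merges, smallest pair first:
s6(4) + s4(6) → 10
s1(7) + s8(8) → 15
10 + s7(12) → 22
15 + 22 → 37
s2(23) + s5(25) → 48
37 + 48 → 85
s3(67) + 85 → 152
s2 sits 3 levels below the root, so its codeword is 3 bits.

3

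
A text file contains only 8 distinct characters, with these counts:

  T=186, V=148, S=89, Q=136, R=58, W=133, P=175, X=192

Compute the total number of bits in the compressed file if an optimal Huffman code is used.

3306

Merge the two smallest weights repeatedly:
merge R(58) and S(89): 147
merge W(133) and Q(136): 269
merge 147 and V(148): 295
merge P(175) and T(186): 361
merge X(192) and 269: 461
merge 295 and 361: 656
merge 461 and 656: 1117
Each symbol's bit-cost is frequency × depth; summing gives 3306 bits (equivalently 147 + 269 + 295 + 361 + 461 + 656 + 1117).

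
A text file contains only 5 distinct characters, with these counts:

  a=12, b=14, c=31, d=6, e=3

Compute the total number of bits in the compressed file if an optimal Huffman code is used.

Build the Huffman tree bottom-up:
merge e(3) and d(6): 9
merge 9 and a(12): 21
merge b(14) and 21: 35
merge c(31) and 35: 66
Total encoded bits = sum of merged weights = 9 + 21 + 35 + 66 = 131.

131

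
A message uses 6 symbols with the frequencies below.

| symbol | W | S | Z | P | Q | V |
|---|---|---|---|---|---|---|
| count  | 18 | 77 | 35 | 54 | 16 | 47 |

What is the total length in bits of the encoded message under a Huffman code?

Merge the two smallest weights repeatedly:
merge Q(16) and W(18): 34
merge 34 and Z(35): 69
merge V(47) and P(54): 101
merge 69 and S(77): 146
merge 101 and 146: 247
The encoded length is the sum of every internal node's weight: 34 + 69 + 101 + 146 + 247 = 597 bits.

597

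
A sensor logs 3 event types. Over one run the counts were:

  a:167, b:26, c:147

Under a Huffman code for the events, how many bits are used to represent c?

2

Build the tree from the bottom:
combine b(26), c(147) → 173
combine a(167), 173 → 340
c sits 2 levels below the root, so its codeword is 2 bits.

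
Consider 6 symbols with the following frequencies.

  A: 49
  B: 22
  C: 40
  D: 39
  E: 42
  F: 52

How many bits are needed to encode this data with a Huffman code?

Greedily combine the two least-frequent nodes:
combine B(22), D(39) → 61
combine C(40), E(42) → 82
combine A(49), F(52) → 101
combine 61, 82 → 143
combine 101, 143 → 244
The encoded length is the sum of every internal node's weight: 61 + 82 + 101 + 143 + 244 = 631 bits.

631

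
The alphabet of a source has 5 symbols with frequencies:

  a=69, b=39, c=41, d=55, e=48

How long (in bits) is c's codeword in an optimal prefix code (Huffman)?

Huffman merges, smallest pair first:
b(39) + c(41) → 80
e(48) + d(55) → 103
a(69) + 80 → 149
103 + 149 → 252
The subtree containing c is merged 3 times, so code length = 3.

3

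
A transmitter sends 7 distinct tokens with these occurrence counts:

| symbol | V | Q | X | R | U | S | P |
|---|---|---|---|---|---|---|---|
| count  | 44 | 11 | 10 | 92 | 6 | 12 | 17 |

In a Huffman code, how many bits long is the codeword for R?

Repeatedly merge the two smallest:
combine U(6), X(10) → 16
combine Q(11), S(12) → 23
combine 16, P(17) → 33
combine 23, 33 → 56
combine V(44), 56 → 100
combine R(92), 100 → 192
R is a child of the root — depth 1, so its codeword is a single bit.

1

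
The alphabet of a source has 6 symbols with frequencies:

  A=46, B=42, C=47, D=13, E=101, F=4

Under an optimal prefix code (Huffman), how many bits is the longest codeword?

Merge the two lowest-weight nodes at each step:
combine F(4), D(13) → 17
combine 17, B(42) → 59
combine A(46), C(47) → 93
combine 59, 93 → 152
combine E(101), 152 → 253
The rarest symbols sit at the bottom; the longest codeword is 4 bits.

4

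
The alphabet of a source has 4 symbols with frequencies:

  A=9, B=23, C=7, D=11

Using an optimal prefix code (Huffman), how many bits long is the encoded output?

Greedily combine the two least-frequent nodes:
C(7) + A(9) → 16
D(11) + 16 → 27
B(23) + 27 → 50
Total encoded bits = sum of merged weights = 16 + 27 + 50 = 93.

93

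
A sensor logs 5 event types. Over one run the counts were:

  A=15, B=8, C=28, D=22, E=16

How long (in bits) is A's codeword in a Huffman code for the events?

Repeatedly merge the two smallest:
B(8) + A(15) → 23
E(16) + D(22) → 38
23 + C(28) → 51
38 + 51 → 89
The subtree containing A is merged 3 times, so code length = 3.

3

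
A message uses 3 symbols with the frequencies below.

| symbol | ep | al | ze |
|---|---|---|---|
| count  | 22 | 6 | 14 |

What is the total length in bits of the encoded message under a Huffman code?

Build the Huffman tree bottom-up:
merge al(6) and ze(14): 20
merge 20 and ep(22): 42
Total encoded bits = sum of merged weights = 20 + 42 = 62.

62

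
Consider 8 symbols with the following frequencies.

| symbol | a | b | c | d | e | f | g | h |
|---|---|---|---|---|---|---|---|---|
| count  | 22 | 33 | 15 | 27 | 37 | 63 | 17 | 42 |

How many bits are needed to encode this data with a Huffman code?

Build the Huffman tree bottom-up:
c(15) + g(17) → 32
a(22) + d(27) → 49
32 + b(33) → 65
e(37) + h(42) → 79
49 + f(63) → 112
65 + 79 → 144
112 + 144 → 256
Total encoded bits = sum of merged weights = 32 + 49 + 65 + 79 + 112 + 144 + 256 = 737.

737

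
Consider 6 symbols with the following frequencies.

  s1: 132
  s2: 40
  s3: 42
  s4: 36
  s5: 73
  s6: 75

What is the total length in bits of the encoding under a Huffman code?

987

Merge the two smallest weights repeatedly:
combine s4(36), s2(40) → 76
combine s3(42), s5(73) → 115
combine s6(75), 76 → 151
combine 115, s1(132) → 247
combine 151, 247 → 398
Total encoded bits = sum of merged weights = 76 + 115 + 151 + 247 + 398 = 987.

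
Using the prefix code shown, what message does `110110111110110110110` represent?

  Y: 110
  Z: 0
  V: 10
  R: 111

Read left to right; each codeword is recognised as soon as it completes (prefix code):
  110→Y | 110→Y | 111→R | 110→Y | 110→Y | 110→Y | 110→Y
Decoded message: YYRYYYY

YYRYYYY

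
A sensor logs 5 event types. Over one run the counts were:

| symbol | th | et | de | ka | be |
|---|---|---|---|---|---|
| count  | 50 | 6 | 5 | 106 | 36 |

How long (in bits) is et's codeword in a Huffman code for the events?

Repeatedly merge the two smallest:
combine de(5), et(6) → 11
combine 11, be(36) → 47
combine 47, th(50) → 97
combine 97, ka(106) → 203
The subtree containing et is merged 4 times, so code length = 4.

4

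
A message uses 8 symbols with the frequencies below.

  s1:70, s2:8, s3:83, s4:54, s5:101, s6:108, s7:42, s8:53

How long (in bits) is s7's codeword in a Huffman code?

4

Huffman merges, smallest pair first:
combine s2(8), s7(42) → 50
combine 50, s8(53) → 103
combine s4(54), s1(70) → 124
combine s3(83), s5(101) → 184
combine 103, s6(108) → 211
combine 124, 184 → 308
combine 211, 308 → 519
s7's leaf is at depth 4, giving a 4-bit codeword.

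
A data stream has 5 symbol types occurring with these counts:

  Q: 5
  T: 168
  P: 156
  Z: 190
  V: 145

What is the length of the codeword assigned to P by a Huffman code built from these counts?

2

Huffman merges, smallest pair first:
Q(5) + V(145) → 150
150 + P(156) → 306
T(168) + Z(190) → 358
306 + 358 → 664
The subtree containing P is merged 2 times, so code length = 2.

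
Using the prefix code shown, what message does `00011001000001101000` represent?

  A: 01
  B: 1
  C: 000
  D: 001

CBBDCDBAC

Read left to right; each codeword is recognised as soon as it completes (prefix code):
  000→C | 1→B | 1→B | 001→D | 000→C | 001→D | 1→B | 01→A | 000→C
Decoded message: CBBDCDBAC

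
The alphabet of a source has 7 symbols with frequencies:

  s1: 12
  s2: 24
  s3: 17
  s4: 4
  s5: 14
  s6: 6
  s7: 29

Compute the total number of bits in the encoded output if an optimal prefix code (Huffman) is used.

275

Build the Huffman tree bottom-up:
merge s4(4) and s6(6): 10
merge 10 and s1(12): 22
merge s5(14) and s3(17): 31
merge 22 and s2(24): 46
merge s7(29) and 31: 60
merge 46 and 60: 106
The encoded length is the sum of every internal node's weight: 10 + 22 + 31 + 46 + 60 + 106 = 275 bits.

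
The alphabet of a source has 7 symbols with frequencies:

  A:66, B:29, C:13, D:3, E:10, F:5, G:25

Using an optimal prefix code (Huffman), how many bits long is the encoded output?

Merge the two smallest weights repeatedly:
D(3) + F(5) → 8
8 + E(10) → 18
C(13) + 18 → 31
G(25) + B(29) → 54
31 + 54 → 85
A(66) + 85 → 151
Each symbol's bit-cost is frequency × depth; summing gives 347 bits (equivalently 8 + 18 + 31 + 54 + 85 + 151).

347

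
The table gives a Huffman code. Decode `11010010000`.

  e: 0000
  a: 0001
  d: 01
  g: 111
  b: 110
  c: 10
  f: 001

Read left to right; each codeword is recognised as soon as it completes (prefix code):
  110→b | 10→c | 01→d | 0000→e
Decoded message: bcde

bcde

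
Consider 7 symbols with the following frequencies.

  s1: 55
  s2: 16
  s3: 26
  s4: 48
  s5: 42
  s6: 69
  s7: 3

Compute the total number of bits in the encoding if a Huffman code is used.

669

Build the Huffman tree bottom-up:
s7(3) + s2(16) → 19
19 + s3(26) → 45
s5(42) + 45 → 87
s4(48) + s1(55) → 103
s6(69) + 87 → 156
103 + 156 → 259
Each symbol's bit-cost is frequency × depth; summing gives 669 bits (equivalently 19 + 45 + 87 + 103 + 156 + 259).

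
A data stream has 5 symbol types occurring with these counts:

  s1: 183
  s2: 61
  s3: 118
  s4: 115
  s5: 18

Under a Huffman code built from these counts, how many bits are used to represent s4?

2

Huffman merges, smallest pair first:
s5(18) + s2(61) → 79
79 + s4(115) → 194
s3(118) + s1(183) → 301
194 + 301 → 495
The subtree containing s4 is merged 2 times, so code length = 2.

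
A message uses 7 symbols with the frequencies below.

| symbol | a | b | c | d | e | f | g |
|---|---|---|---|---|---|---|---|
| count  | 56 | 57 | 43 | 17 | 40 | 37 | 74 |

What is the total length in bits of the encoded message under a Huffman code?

Greedily combine the two least-frequent nodes:
combine d(17), f(37) → 54
combine e(40), c(43) → 83
combine 54, a(56) → 110
combine b(57), g(74) → 131
combine 83, 110 → 193
combine 131, 193 → 324
Each symbol's bit-cost is frequency × depth; summing gives 895 bits (equivalently 54 + 83 + 110 + 131 + 193 + 324).

895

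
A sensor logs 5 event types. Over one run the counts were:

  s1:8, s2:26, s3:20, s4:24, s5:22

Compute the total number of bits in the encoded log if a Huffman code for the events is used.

Build the Huffman tree bottom-up:
merge s1(8) and s3(20): 28
merge s5(22) and s4(24): 46
merge s2(26) and 28: 54
merge 46 and 54: 100
Each symbol's bit-cost is frequency × depth; summing gives 228 bits (equivalently 28 + 46 + 54 + 100).

228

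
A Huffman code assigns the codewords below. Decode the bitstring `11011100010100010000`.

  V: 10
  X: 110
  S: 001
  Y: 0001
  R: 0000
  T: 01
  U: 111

XUYTYR

Read left to right; each codeword is recognised as soon as it completes (prefix code):
  110→X | 111→U | 0001→Y | 01→T | 0001→Y | 0000→R
Decoded message: XUYTYR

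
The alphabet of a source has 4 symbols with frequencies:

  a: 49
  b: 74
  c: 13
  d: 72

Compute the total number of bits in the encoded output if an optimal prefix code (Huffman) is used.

Greedily combine the two least-frequent nodes:
merge c(13) and a(49): 62
merge 62 and d(72): 134
merge b(74) and 134: 208
Each symbol's bit-cost is frequency × depth; summing gives 404 bits (equivalently 62 + 134 + 208).

404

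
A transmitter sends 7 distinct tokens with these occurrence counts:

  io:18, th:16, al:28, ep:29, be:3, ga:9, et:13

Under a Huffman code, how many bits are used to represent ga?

Build the tree from the bottom:
merge be(3) and ga(9): 12
merge 12 and et(13): 25
merge th(16) and io(18): 34
merge 25 and al(28): 53
merge ep(29) and 34: 63
merge 53 and 63: 116
ga's leaf is at depth 4, giving a 4-bit codeword.

4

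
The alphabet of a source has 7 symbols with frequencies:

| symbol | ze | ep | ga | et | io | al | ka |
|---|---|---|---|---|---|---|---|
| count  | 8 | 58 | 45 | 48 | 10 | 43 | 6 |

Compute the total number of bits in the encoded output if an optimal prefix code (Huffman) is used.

Build the Huffman tree bottom-up:
combine ka(6), ze(8) → 14
combine io(10), 14 → 24
combine 24, al(43) → 67
combine ga(45), et(48) → 93
combine ep(58), 67 → 125
combine 93, 125 → 218
The encoded length is the sum of every internal node's weight: 14 + 24 + 67 + 93 + 125 + 218 = 541 bits.

541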